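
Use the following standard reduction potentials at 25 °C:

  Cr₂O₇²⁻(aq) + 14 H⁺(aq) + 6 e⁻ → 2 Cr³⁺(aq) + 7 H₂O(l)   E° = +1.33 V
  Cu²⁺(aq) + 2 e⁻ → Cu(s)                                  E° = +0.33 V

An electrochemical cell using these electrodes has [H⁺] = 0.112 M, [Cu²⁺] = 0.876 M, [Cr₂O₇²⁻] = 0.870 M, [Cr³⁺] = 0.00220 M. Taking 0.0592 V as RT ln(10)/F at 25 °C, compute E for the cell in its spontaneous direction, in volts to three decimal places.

Cr₂O₇²⁻/Cr³⁺ is the cathode (higher E°), Cu²⁺/Cu the anode: E°cell = +1.33 − (+0.33) = +1.00 V, n = 6.
Overall: Cr₂O₇²⁻(aq) + 14 H⁺(aq) + 3 Cu(s) → 2 Cr³⁺(aq) + 7 H₂O(l) + 3 Cu²⁺(aq)
Q = [Cr³⁺]^2·[Cu²⁺]^3 / ([Cr₂O₇²⁻]·[H⁺]^14); log Q = 7.884.
E = E° − (0.0592/n) log Q = +1.00 − (0.0592/6)(7.884) = +0.922 V.

+0.922 V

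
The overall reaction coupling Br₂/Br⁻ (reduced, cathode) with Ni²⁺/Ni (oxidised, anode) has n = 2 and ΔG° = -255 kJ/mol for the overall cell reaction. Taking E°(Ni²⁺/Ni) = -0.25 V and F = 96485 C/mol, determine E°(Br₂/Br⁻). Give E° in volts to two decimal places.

+1.07 V

E°cell = −ΔG°/(nF) = −(-255×10³)/((2)(96485)) = +1.321 V.
Since Br₂/Br⁻ is the cathode and Ni²⁺/Ni the anode, E°cell = E°(Br₂/Br⁻) − E°(Ni²⁺/Ni).
So E°(Br₂/Br⁻) = E°cell + E°(Ni²⁺/Ni) = +1.321 + (-0.25) = +1.07 V.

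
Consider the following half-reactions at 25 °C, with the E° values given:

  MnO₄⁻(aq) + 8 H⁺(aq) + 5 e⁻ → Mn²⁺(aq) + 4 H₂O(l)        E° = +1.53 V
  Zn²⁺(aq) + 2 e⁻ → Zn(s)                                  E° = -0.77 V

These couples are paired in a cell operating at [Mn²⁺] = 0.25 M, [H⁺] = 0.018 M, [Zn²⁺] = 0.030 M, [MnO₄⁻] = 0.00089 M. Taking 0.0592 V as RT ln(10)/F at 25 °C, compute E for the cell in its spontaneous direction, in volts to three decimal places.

+2.151 V

MnO₄⁻/Mn²⁺ is the cathode (higher E°), Zn²⁺/Zn the anode: E°cell = +1.53 − (-0.77) = +2.30 V, n = 10.
Overall: 2 MnO₄⁻(aq) + 16 H⁺(aq) + 5 Zn(s) → 2 Mn²⁺(aq) + 8 H₂O(l) + 5 Zn²⁺(aq)
Q = [Mn²⁺]^2·[Zn²⁺]^5 / ([MnO₄⁻]^2·[H⁺]^16); log Q = 25.198.
E = E° − (0.0592/n) log Q = +2.30 − (0.0592/10)(25.198) = +2.151 V.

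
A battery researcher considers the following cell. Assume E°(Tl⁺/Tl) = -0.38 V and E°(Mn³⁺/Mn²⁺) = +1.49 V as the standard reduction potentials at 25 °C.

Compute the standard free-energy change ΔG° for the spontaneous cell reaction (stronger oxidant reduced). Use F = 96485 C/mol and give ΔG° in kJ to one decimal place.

-180.4 kJ

Mn³⁺/Mn²⁺ (E° = +1.49 V) is the cathode; Tl⁺/Tl (E° = -0.38 V) is the anode, so E°cell = +1.87 V.
Balancing electrons gives n = 1 (lcm of 1 and 1).
ΔG° = −nFE° = −(1)(96485)(+1.87) = -180,427 J = -180.4 kJ.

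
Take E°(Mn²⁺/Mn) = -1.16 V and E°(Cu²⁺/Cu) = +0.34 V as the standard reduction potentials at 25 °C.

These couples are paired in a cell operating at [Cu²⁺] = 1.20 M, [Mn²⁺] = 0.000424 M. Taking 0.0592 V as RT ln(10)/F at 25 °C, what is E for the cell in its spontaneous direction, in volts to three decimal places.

Cu²⁺/Cu is the cathode (higher E°), Mn²⁺/Mn the anode: E°cell = +0.34 − (-1.16) = +1.50 V, n = 2.
Overall: Cu²⁺(aq) + Mn(s) → Cu(s) + Mn²⁺(aq)
Q = [Mn²⁺] / ([Cu²⁺]); log Q = -3.452.
E = E° − (0.0592/n) log Q = +1.50 − (0.0592/2)(-3.452) = +1.602 V.

+1.602 V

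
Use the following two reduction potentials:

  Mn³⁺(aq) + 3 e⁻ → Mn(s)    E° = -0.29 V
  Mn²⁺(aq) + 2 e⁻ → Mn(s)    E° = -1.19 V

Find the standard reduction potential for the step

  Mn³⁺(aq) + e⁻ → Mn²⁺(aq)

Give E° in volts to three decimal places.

Sequential free energies add, so n₃E°₃ = n₁E°₁ + n₂E°₂.
With n₃ = 3, and the known step contributing 2×(-1.19) V, the unknown satisfies 1·E° = 3×(-0.29) − 2×(-1.19) = +1.510.
E° = +1.510 / 1 = +1.510 V.

+1.510 V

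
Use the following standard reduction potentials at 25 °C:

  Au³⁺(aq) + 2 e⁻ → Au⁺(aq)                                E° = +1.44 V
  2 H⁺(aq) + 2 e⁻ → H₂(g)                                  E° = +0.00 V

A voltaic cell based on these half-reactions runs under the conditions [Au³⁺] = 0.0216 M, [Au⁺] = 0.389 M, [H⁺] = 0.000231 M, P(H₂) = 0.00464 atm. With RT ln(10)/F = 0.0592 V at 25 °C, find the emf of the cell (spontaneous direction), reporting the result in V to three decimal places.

+1.549 V

Au³⁺/Au⁺ is the cathode (higher E°), H⁺/H₂ the anode: E°cell = +1.44 − (+0.00) = +1.44 V, n = 2.
Overall: Au³⁺(aq) + H₂(g) → Au⁺(aq) + 2 H⁺(aq)
Q = [Au⁺]·[H⁺]^2 / ([Au³⁺]·P(H₂)); log Q = -3.684.
E = E° − (0.0592/n) log Q = +1.44 − (0.0592/2)(-3.684) = +1.549 V.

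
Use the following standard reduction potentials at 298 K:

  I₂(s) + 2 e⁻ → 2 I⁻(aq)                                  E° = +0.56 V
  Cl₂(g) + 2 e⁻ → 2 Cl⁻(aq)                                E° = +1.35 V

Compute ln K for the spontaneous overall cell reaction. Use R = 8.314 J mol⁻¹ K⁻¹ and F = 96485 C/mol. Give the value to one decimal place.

61.5

Cathode: Cl₂/Cl⁻; anode: I₂/I⁻. E°cell = (+1.35) − (+0.56) = +0.79 V, with n = 2.
ΔG° = −nFE° = −RT ln K, so ln K = nFE°/(RT) = (2)(96485)(+0.79) / ((8.314)(298)) = 61.531.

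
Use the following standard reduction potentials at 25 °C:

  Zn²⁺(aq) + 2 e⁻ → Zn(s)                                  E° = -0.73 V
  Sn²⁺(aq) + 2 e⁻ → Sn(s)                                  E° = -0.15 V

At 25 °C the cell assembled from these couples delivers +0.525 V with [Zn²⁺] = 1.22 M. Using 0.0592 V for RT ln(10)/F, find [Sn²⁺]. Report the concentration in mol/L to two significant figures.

Sn²⁺/Sn is the cathode, Zn²⁺/Zn the anode: E°cell = +0.58 V, n = 2.
Overall reaction: Sn²⁺(aq) + Zn(s) → Sn(s) + Zn²⁺(aq); Q = [Zn²⁺]^1/[Sn²⁺]^1.
From E = E° − (0.0592/n) log Q: log Q = (E° − E)·n/0.0592 = (+0.58 − (+0.525))·2/0.0592 = 1.8581.
So 1·log[Sn²⁺] = 1·log(1.22) − log Q = 0.0864 − (1.8581) = -1.7717; [Sn²⁺] = 10^(-1.7717) ≈ 0.017 M.

0.017 M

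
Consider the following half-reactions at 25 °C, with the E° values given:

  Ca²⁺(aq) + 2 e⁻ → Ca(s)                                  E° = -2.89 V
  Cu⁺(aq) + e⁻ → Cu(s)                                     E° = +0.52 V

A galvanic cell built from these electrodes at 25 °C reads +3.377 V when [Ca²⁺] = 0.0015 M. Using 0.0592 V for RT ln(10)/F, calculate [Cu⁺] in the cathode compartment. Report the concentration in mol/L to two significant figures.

Cu⁺/Cu is the cathode, Ca²⁺/Ca the anode: E°cell = +3.41 V, n = 2.
Overall reaction: 2 Cu⁺(aq) + Ca(s) → 2 Cu(s) + Ca²⁺(aq); Q = [Ca²⁺]^1/[Cu⁺]^2.
From E = E° − (0.0592/n) log Q: log Q = (E° − E)·n/0.0592 = (+3.41 − (+3.377))·2/0.0592 = 1.1149.
So 2·log[Cu⁺] = 1·log(0.0015) − log Q = -2.8239 − (1.1149) = -3.9388; log[Cu⁺] = -3.9388 / 2 = -1.9694; [Cu⁺] = 10^(-1.9694) ≈ 0.011 M.

0.011 M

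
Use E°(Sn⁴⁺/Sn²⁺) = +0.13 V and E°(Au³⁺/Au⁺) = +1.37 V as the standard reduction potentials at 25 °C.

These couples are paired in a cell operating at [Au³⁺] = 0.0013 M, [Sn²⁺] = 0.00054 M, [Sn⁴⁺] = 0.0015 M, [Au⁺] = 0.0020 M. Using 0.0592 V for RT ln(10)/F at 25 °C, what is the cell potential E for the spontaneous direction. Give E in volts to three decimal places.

+1.221 V

Au³⁺/Au⁺ is the cathode (higher E°), Sn⁴⁺/Sn²⁺ the anode: E°cell = +1.37 − (+0.13) = +1.24 V, n = 2.
Overall: Au³⁺(aq) + Sn²⁺(aq) → Au⁺(aq) + Sn⁴⁺(aq)
Q = [Au⁺]·[Sn⁴⁺] / ([Au³⁺]·[Sn²⁺]); log Q = 0.631.
E = E° − (0.0592/n) log Q = +1.24 − (0.0592/2)(0.631) = +1.221 V.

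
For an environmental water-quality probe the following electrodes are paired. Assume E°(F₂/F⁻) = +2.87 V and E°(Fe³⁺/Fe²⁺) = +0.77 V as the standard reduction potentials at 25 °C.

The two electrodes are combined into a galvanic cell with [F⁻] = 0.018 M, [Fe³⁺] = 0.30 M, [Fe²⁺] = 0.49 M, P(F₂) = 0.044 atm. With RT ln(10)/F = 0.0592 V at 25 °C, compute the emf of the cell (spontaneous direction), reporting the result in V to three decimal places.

F₂/F⁻ is the cathode (higher E°), Fe³⁺/Fe²⁺ the anode: E°cell = +2.87 − (+0.77) = +2.10 V, n = 2.
Overall: F₂(g) + 2 Fe²⁺(aq) → 2 F⁻(aq) + 2 Fe³⁺(aq)
Q = [F⁻]^2·[Fe³⁺]^2 / (P(F₂)·[Fe²⁺]^2); log Q = -2.559.
E = E° − (0.0592/n) log Q = +2.10 − (0.0592/2)(-2.559) = +2.176 V.

+2.176 V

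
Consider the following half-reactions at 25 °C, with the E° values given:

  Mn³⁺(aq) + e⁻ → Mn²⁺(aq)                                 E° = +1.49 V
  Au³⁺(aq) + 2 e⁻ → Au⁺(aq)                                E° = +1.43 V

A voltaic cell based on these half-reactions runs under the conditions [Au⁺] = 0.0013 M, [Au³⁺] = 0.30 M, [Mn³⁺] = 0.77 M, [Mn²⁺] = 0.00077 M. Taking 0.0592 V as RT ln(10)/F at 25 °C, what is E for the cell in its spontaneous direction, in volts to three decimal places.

Mn³⁺/Mn²⁺ is the cathode (higher E°), Au³⁺/Au⁺ the anode: E°cell = +1.49 − (+1.43) = +0.06 V, n = 2.
Overall: 2 Mn³⁺(aq) + Au⁺(aq) → 2 Mn²⁺(aq) + Au³⁺(aq)
Q = [Mn²⁺]^2·[Au³⁺] / ([Mn³⁺]^2·[Au⁺]); log Q = -3.637.
E = E° − (0.0592/n) log Q = +0.06 − (0.0592/2)(-3.637) = +0.168 V.

+0.168 V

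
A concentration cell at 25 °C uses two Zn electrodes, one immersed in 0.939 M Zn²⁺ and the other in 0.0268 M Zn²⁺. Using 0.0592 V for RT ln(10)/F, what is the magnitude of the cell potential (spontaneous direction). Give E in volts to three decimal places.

For a concentration cell E°cell = 0. The 0.939 M side is the cathode (reduction is favoured where [Zn²⁺] is higher).
With n = 2, E = −(0.0592/2) log([Zn²⁺]ₐₙ/[Zn²⁺]꜀ₐₜ) = −(0.0592/2) log(0.0268/0.939) = −(0.0592/2)(-1.545) = +0.046 V.

+0.046 V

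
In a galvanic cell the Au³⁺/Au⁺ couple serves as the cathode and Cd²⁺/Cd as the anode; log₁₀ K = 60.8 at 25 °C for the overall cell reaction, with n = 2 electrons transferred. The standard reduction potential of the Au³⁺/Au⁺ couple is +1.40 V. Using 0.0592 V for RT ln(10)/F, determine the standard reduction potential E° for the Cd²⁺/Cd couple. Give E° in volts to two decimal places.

-0.40 V

E°cell = (0.0592/n)·log K = (0.0592/2)(60.8) = +1.800 V.
Since Au³⁺/Au⁺ is the cathode and Cd²⁺/Cd the anode, E°cell = E°(Au³⁺/Au⁺) − E°(Cd²⁺/Cd).
So E°(Cd²⁺/Cd) = E°(Au³⁺/Au⁺) − E°cell = (+1.40) − (+1.800) = -0.40 V.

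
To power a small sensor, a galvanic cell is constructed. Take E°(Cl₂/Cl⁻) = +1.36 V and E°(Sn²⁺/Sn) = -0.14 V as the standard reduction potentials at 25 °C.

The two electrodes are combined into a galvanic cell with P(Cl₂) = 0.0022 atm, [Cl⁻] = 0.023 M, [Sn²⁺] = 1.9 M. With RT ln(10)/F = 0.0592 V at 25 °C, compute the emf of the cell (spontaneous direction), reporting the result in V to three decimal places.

+1.510 V

Cl₂/Cl⁻ is the cathode (higher E°), Sn²⁺/Sn the anode: E°cell = +1.36 − (-0.14) = +1.50 V, n = 2.
Overall: Cl₂(g) + Sn(s) → 2 Cl⁻(aq) + Sn²⁺(aq)
Q = [Cl⁻]^2·[Sn²⁺] / (P(Cl₂)); log Q = -0.340.
E = E° − (0.0592/n) log Q = +1.50 − (0.0592/2)(-0.340) = +1.510 V.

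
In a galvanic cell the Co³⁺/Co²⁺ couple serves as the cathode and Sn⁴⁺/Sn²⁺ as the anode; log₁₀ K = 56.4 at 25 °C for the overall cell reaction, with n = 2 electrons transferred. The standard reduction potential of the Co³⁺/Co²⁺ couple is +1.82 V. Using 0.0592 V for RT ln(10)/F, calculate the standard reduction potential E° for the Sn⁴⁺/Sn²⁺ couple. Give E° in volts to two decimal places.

E°cell = (0.0592/n)·log K = (0.0592/2)(56.4) = +1.669 V.
Since Co³⁺/Co²⁺ is the cathode and Sn⁴⁺/Sn²⁺ the anode, E°cell = E°(Co³⁺/Co²⁺) − E°(Sn⁴⁺/Sn²⁺).
So E°(Sn⁴⁺/Sn²⁺) = E°(Co³⁺/Co²⁺) − E°cell = (+1.82) − (+1.669) = +0.15 V.

+0.15 V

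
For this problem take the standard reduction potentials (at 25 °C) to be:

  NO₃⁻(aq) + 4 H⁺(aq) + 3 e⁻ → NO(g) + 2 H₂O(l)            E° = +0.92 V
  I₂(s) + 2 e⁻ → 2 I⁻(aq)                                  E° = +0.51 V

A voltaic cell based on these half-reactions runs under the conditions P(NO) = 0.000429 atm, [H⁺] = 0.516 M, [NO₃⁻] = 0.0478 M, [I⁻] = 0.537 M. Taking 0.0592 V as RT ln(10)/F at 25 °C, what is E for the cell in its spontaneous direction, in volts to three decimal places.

+0.412 V

NO₃⁻/NO is the cathode (higher E°), I₂/I⁻ the anode: E°cell = +0.92 − (+0.51) = +0.41 V, n = 6.
Overall: 2 NO₃⁻(aq) + 8 H⁺(aq) + 6 I⁻(aq) → 2 NO(g) + 4 H₂O(l) + 3 I₂(s)
Q = P(NO)^2 / ([NO₃⁻]^2·[H⁺]^8·[I⁻]^6); log Q = -0.175.
E = E° − (0.0592/n) log Q = +0.41 − (0.0592/6)(-0.175) = +0.412 V.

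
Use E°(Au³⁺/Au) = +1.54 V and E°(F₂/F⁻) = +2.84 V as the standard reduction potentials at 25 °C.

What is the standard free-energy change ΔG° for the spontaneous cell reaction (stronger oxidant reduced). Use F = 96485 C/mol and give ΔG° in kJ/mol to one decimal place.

-752.6 kJ/mol

F₂/F⁻ (E° = +2.84 V) is the cathode; Au³⁺/Au (E° = +1.54 V) is the anode, so E°cell = +1.30 V.
Balancing electrons gives n = 6 (lcm of 2 and 3).
ΔG° = −nFE° = −(6)(96485)(+1.30) = -752,583 J = -752.6 kJ/mol.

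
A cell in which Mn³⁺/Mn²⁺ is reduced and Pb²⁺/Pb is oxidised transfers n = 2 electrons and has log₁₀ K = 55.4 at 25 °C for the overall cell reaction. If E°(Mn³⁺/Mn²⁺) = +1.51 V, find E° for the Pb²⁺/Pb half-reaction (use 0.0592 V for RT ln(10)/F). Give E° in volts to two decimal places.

-0.13 V

E°cell = (0.0592/n)·log K = (0.0592/2)(55.4) = +1.640 V.
Since Mn³⁺/Mn²⁺ is the cathode and Pb²⁺/Pb the anode, E°cell = E°(Mn³⁺/Mn²⁺) − E°(Pb²⁺/Pb).
So E°(Pb²⁺/Pb) = E°(Mn³⁺/Mn²⁺) − E°cell = (+1.51) − (+1.640) = -0.13 V.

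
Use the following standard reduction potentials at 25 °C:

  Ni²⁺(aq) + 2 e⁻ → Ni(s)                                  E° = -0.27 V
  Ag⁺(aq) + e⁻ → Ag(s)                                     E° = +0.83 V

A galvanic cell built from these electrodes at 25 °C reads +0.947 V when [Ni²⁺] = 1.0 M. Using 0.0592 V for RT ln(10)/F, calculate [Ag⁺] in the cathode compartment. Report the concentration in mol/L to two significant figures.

0.0026 M

Ag⁺/Ag is the cathode, Ni²⁺/Ni the anode: E°cell = +1.10 V, n = 2.
Overall reaction: 2 Ag⁺(aq) + Ni(s) → 2 Ag(s) + Ni²⁺(aq); Q = [Ni²⁺]^1/[Ag⁺]^2.
From E = E° − (0.0592/n) log Q: log Q = (E° − E)·n/0.0592 = (+1.10 − (+0.947))·2/0.0592 = 5.1689.
So 2·log[Ag⁺] = 1·log(1) − log Q = 0.0000 − (5.1689) = -5.1689; log[Ag⁺] = -5.1689 / 2 = -2.5844; [Ag⁺] = 10^(-2.5844) ≈ 0.0026 M.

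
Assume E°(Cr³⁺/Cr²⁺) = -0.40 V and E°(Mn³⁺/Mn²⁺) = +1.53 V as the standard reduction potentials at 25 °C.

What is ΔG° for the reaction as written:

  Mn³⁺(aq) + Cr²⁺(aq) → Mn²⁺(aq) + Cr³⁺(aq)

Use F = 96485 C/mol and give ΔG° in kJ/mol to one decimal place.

As written, Mn³⁺/Mn²⁺ is reduced (cathode) and Cr³⁺/Cr²⁺ is oxidised (anode), so E°cell = (+1.53) − (-0.40) = +1.93 V.
Balancing electrons gives n = 1.
ΔG° = −nFE° = −(1)(96485)(+1.93) = -186,216 J = -186.2 kJ/mol.

-186.2 kJ/mol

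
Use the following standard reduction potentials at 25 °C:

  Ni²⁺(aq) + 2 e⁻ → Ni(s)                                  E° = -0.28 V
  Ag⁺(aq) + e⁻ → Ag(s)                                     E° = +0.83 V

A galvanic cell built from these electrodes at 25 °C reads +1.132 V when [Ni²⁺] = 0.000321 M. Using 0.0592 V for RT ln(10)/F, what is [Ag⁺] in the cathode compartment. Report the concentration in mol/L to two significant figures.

0.042 M

Ag⁺/Ag is the cathode, Ni²⁺/Ni the anode: E°cell = +1.11 V, n = 2.
Overall reaction: 2 Ag⁺(aq) + Ni(s) → 2 Ag(s) + Ni²⁺(aq); Q = [Ni²⁺]^1/[Ag⁺]^2.
From E = E° − (0.0592/n) log Q: log Q = (E° − E)·n/0.0592 = (+1.11 − (+1.132))·2/0.0592 = -0.7432.
So 2·log[Ag⁺] = 1·log(0.000321) − log Q = -3.4935 − (-0.7432) = -2.7503; log[Ag⁺] = -2.7503 / 2 = -1.3752; [Ag⁺] = 10^(-1.3752) ≈ 0.042 M.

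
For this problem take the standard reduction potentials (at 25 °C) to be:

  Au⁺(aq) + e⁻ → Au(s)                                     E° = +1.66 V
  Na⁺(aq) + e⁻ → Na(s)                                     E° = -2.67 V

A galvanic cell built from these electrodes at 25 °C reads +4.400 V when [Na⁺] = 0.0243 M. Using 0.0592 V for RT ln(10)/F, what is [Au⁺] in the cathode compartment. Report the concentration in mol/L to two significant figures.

0.37 M

Au⁺/Au is the cathode, Na⁺/Na the anode: E°cell = +4.33 V, n = 1.
Overall reaction: Au⁺(aq) + Na(s) → Au(s) + Na⁺(aq); Q = [Na⁺]^1/[Au⁺]^1.
From E = E° − (0.0592/n) log Q: log Q = (E° − E)·n/0.0592 = (+4.33 − (+4.400))·1/0.0592 = -1.1824.
So 1·log[Au⁺] = 1·log(0.0243) − log Q = -1.6144 − (-1.1824) = -0.4320; [Au⁺] = 10^(-0.4320) ≈ 0.37 M.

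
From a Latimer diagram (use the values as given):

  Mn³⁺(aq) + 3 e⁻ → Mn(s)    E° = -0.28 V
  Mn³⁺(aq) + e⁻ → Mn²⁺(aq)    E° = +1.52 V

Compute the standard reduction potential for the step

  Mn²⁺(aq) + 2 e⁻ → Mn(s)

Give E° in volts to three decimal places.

-1.180 V

Sequential free energies add, so n₃E°₃ = n₁E°₁ + n₂E°₂.
With n₃ = 3, and the known step contributing 1×(+1.52) V, the unknown satisfies 2·E° = 3×(-0.28) − 1×(+1.52) = -2.360.
E° = -2.360 / 2 = -1.180 V.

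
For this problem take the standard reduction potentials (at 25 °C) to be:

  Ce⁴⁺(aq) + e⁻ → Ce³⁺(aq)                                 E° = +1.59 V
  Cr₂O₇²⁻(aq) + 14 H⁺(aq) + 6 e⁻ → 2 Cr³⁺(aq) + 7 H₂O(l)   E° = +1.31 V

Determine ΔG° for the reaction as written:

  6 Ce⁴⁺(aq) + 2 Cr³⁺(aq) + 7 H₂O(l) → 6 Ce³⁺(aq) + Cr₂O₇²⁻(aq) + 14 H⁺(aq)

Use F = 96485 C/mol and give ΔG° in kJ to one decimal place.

As written, Ce⁴⁺/Ce³⁺ is reduced (cathode) and Cr₂O₇²⁻/Cr³⁺ is oxidised (anode), so E°cell = (+1.59) − (+1.31) = +0.28 V.
Balancing electrons gives n = 6.
ΔG° = −nFE° = −(6)(96485)(+0.28) = -162,095 J = -162.1 kJ.

-162.1 kJ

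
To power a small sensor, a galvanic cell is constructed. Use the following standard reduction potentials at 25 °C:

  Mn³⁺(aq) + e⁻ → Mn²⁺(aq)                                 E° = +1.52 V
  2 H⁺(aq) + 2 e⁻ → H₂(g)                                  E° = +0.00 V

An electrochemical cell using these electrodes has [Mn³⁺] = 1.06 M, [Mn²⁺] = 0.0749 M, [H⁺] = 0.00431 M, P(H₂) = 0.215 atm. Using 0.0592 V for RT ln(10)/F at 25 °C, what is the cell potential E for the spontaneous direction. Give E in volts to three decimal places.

+1.708 V

Mn³⁺/Mn²⁺ is the cathode (higher E°), H⁺/H₂ the anode: E°cell = +1.52 − (+0.00) = +1.52 V, n = 2.
Overall: 2 Mn³⁺(aq) + H₂(g) → 2 Mn²⁺(aq) + 2 H⁺(aq)
Q = [Mn²⁺]^2·[H⁺]^2 / ([Mn³⁺]^2·P(H₂)); log Q = -6.365.
E = E° − (0.0592/n) log Q = +1.52 − (0.0592/2)(-6.365) = +1.708 V.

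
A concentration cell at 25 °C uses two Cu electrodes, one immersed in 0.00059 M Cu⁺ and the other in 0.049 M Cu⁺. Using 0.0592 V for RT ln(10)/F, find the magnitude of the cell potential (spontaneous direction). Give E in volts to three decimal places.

+0.114 V

For a concentration cell E°cell = 0. The 0.049 M side is the cathode (reduction is favoured where [Cu⁺] is higher).
With n = 1, E = −(0.0592/1) log([Cu⁺]ₐₙ/[Cu⁺]꜀ₐₜ) = −(0.0592/1) log(0.00059/0.049) = −(0.0592/1)(-1.919) = +0.114 V.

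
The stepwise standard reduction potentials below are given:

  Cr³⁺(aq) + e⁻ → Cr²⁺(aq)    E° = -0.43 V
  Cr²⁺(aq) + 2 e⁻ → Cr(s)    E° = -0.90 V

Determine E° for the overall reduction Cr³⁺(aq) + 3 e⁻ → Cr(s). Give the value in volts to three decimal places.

-0.743 V

Standard free energies of sequential steps add: ΔG°₃ = ΔG°₁ + ΔG°₂, so n₃E°₃ = n₁E°₁ + n₂E°₂.
E°₃ = (1×-0.43 + 2×-0.90) / 3 = (-2.230) / 3 = -0.743 V.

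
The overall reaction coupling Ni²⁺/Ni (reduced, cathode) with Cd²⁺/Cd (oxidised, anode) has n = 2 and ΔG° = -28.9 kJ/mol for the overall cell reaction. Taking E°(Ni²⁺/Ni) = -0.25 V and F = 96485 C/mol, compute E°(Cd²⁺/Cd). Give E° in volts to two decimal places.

E°cell = −ΔG°/(nF) = −(-28.9×10³)/((2)(96485)) = +0.150 V.
Since Ni²⁺/Ni is the cathode and Cd²⁺/Cd the anode, E°cell = E°(Ni²⁺/Ni) − E°(Cd²⁺/Cd).
So E°(Cd²⁺/Cd) = E°(Ni²⁺/Ni) − E°cell = (-0.25) − (+0.150) = -0.40 V.

-0.40 V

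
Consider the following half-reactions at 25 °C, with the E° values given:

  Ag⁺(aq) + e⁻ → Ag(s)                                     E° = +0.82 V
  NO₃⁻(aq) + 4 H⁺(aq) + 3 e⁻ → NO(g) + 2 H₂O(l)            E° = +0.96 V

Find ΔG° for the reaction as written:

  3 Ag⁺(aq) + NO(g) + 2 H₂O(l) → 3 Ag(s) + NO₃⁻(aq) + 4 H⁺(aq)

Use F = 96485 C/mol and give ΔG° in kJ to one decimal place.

+40.5 kJ

As written, Ag⁺/Ag is reduced (cathode) and NO₃⁻/NO is oxidised (anode), so E°cell = (+0.82) − (+0.96) = -0.14 V.
Balancing electrons gives n = 3.
ΔG° = −nFE° = −(3)(96485)(-0.14) = 40,524 J = +40.5 kJ.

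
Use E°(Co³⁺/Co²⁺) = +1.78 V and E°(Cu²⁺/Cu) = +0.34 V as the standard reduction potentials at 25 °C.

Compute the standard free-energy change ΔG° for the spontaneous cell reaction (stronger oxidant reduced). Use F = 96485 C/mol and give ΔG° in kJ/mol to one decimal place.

Co³⁺/Co²⁺ (E° = +1.78 V) is the cathode; Cu²⁺/Cu (E° = +0.34 V) is the anode, so E°cell = +1.44 V.
Balancing electrons gives n = 2 (lcm of 1 and 2).
ΔG° = −nFE° = −(2)(96485)(+1.44) = -277,877 J = -277.9 kJ/mol.

-277.9 kJ/mol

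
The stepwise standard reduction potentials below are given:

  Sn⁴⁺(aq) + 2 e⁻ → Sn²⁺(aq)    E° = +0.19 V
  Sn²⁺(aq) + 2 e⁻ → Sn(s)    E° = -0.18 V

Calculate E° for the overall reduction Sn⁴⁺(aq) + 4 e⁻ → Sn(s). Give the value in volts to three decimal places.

Since ΔG° = −nFE° is additive over sequential reductions, n₃E°₃ = n₁E°₁ + n₂E°₂.
E°₃ = (2×+0.19 + 2×-0.18) / 4 = (+0.020) / 4 = +0.005 V.

+0.005 V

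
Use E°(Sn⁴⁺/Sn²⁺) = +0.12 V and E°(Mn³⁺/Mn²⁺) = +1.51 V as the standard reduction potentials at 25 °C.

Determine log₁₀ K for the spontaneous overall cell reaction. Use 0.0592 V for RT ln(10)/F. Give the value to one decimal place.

Cathode: Mn³⁺/Mn²⁺; anode: Sn⁴⁺/Sn²⁺. E°cell = +1.39 V, n = 2.
log K = nE°cell / 0.0592 = (2)(+1.39) / 0.0592 = 47.0.

47.0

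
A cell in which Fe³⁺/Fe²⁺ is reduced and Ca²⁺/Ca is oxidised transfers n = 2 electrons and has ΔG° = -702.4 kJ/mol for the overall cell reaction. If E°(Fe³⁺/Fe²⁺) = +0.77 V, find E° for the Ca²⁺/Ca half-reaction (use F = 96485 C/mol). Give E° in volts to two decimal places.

E°cell = −ΔG°/(nF) = −(-702.4×10³)/((2)(96485)) = +3.640 V.
Since Fe³⁺/Fe²⁺ is the cathode and Ca²⁺/Ca the anode, E°cell = E°(Fe³⁺/Fe²⁺) − E°(Ca²⁺/Ca).
So E°(Ca²⁺/Ca) = E°(Fe³⁺/Fe²⁺) − E°cell = (+0.77) − (+3.640) = -2.87 V.

-2.87 V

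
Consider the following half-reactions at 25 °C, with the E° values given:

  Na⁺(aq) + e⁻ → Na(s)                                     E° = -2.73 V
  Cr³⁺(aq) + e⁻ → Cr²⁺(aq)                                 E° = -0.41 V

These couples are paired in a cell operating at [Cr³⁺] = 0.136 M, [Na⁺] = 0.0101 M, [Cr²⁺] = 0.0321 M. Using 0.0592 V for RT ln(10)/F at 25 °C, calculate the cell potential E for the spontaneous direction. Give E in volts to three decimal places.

Cr³⁺/Cr²⁺ is the cathode (higher E°), Na⁺/Na the anode: E°cell = -0.41 − (-2.73) = +2.32 V, n = 1.
Overall: Cr³⁺(aq) + Na(s) → Cr²⁺(aq) + Na⁺(aq)
Q = [Cr²⁺]·[Na⁺] / ([Cr³⁺]); log Q = -2.623.
E = E° − (0.0592/n) log Q = +2.32 − (0.0592/1)(-2.623) = +2.475 V.

+2.475 V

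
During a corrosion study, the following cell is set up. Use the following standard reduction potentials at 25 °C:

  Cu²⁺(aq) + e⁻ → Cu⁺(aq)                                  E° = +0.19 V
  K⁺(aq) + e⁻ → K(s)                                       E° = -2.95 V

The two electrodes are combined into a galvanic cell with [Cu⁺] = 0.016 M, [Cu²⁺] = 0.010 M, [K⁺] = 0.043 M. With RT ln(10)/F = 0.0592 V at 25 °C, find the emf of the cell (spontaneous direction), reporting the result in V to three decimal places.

Cu²⁺/Cu⁺ is the cathode (higher E°), K⁺/K the anode: E°cell = +0.19 − (-2.95) = +3.14 V, n = 1.
Overall: Cu²⁺(aq) + K(s) → Cu⁺(aq) + K⁺(aq)
Q = [Cu⁺]·[K⁺] / ([Cu²⁺]); log Q = -1.162.
E = E° − (0.0592/n) log Q = +3.14 − (0.0592/1)(-1.162) = +3.209 V.

+3.209 V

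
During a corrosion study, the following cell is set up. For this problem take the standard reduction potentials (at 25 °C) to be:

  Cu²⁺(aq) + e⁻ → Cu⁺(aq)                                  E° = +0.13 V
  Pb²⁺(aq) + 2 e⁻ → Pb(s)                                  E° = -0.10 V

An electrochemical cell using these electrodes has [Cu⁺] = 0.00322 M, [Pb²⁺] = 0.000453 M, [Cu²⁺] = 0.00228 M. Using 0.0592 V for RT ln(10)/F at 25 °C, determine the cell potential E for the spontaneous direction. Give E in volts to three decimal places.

Cu²⁺/Cu⁺ is the cathode (higher E°), Pb²⁺/Pb the anode: E°cell = +0.13 − (-0.10) = +0.23 V, n = 2.
Overall: 2 Cu²⁺(aq) + Pb(s) → 2 Cu⁺(aq) + Pb²⁺(aq)
Q = [Cu⁺]^2·[Pb²⁺] / ([Cu²⁺]^2); log Q = -3.044.
E = E° − (0.0592/n) log Q = +0.23 − (0.0592/2)(-3.044) = +0.320 V.

+0.320 V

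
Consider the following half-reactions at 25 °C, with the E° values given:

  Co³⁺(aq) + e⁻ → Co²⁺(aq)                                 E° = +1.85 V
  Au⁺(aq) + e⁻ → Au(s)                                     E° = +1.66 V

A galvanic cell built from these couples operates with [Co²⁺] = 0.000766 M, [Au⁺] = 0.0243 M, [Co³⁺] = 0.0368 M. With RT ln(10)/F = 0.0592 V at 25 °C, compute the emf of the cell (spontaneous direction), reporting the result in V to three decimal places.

+0.385 V

Co³⁺/Co²⁺ is the cathode (higher E°), Au⁺/Au the anode: E°cell = +1.85 − (+1.66) = +0.19 V, n = 1.
Overall: Co³⁺(aq) + Au(s) → Co²⁺(aq) + Au⁺(aq)
Q = [Co²⁺]·[Au⁺] / ([Co³⁺]); log Q = -3.296.
E = E° − (0.0592/n) log Q = +0.19 − (0.0592/1)(-3.296) = +0.385 V.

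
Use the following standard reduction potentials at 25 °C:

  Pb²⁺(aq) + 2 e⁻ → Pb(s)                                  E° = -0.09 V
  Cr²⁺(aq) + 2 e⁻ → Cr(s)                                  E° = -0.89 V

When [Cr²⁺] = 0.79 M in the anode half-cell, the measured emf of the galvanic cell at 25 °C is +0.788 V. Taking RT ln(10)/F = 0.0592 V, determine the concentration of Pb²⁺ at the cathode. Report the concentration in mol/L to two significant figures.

0.31 M

Pb²⁺/Pb is the cathode, Cr²⁺/Cr the anode: E°cell = +0.80 V, n = 2.
Overall reaction: Pb²⁺(aq) + Cr(s) → Pb(s) + Cr²⁺(aq); Q = [Cr²⁺]^1/[Pb²⁺]^1.
From E = E° − (0.0592/n) log Q: log Q = (E° − E)·n/0.0592 = (+0.80 − (+0.788))·2/0.0592 = 0.4054.
So 1·log[Pb²⁺] = 1·log(0.79) − log Q = -0.1024 − (0.4054) = -0.5078; [Pb²⁺] = 10^(-0.5078) ≈ 0.31 M.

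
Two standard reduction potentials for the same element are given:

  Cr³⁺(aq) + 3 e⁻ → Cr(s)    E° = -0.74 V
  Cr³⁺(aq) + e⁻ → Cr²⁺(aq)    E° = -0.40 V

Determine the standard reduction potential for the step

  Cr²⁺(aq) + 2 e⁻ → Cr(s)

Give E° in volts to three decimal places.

Sequential free energies add, so n₃E°₃ = n₁E°₁ + n₂E°₂.
With n₃ = 3, and the known step contributing 1×(-0.40) V, the unknown satisfies 2·E° = 3×(-0.74) − 1×(-0.40) = -1.820.
E° = -1.820 / 2 = -0.910 V.

-0.910 V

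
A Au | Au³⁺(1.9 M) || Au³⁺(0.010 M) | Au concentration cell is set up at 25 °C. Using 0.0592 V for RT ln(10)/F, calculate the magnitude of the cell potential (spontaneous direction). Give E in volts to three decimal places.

For a concentration cell E°cell = 0. The 1.9 M side is the cathode (reduction is favoured where [Au³⁺] is higher).
With n = 3, E = −(0.0592/3) log([Au³⁺]ₐₙ/[Au³⁺]꜀ₐₜ) = −(0.0592/3) log(0.01/1.9) = −(0.0592/3)(-2.279) = +0.045 V.

+0.045 V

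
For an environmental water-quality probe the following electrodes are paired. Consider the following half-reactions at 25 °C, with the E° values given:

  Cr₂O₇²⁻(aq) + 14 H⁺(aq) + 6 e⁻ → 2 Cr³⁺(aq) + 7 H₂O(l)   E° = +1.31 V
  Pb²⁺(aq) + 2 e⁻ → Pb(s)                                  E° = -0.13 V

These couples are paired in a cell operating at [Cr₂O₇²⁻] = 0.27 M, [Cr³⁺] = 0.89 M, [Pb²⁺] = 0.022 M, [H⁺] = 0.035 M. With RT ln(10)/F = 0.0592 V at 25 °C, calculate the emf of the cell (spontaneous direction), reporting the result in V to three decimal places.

+1.283 V

Cr₂O₇²⁻/Cr³⁺ is the cathode (higher E°), Pb²⁺/Pb the anode: E°cell = +1.31 − (-0.13) = +1.44 V, n = 6.
Overall: Cr₂O₇²⁻(aq) + 14 H⁺(aq) + 3 Pb(s) → 2 Cr³⁺(aq) + 7 H₂O(l) + 3 Pb²⁺(aq)
Q = [Cr³⁺]^2·[Pb²⁺]^3 / ([Cr₂O₇²⁻]·[H⁺]^14); log Q = 15.878.
E = E° − (0.0592/n) log Q = +1.44 − (0.0592/6)(15.878) = +1.283 V.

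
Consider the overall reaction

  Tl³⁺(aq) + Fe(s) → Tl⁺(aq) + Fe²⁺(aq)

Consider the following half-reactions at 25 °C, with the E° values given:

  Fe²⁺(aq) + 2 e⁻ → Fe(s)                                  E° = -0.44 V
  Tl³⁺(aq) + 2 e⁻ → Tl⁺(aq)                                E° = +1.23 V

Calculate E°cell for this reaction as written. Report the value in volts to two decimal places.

+1.67 V

The Tl³⁺/Tl⁺ couple has the higher reduction potential, so it is the cathode; Fe²⁺/Fe is oxidised at the anode.
E°cell = E°(cathode) − E°(anode) = (+1.23) − (-0.44) = +1.67 V.
Since E°cell > 0, the reaction is spontaneous under standard conditions.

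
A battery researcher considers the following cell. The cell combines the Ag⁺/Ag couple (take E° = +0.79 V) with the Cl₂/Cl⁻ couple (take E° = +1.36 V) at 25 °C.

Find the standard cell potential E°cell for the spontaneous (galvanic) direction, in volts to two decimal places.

The Cl₂/Cl⁻ couple has the higher reduction potential, so it is the cathode; Ag⁺/Ag is oxidised at the anode.
E°cell = E°(cathode) − E°(anode) = (+1.36) − (+0.79) = +0.57 V.
Since E°cell > 0, the reaction is spontaneous under standard conditions.

+0.57 V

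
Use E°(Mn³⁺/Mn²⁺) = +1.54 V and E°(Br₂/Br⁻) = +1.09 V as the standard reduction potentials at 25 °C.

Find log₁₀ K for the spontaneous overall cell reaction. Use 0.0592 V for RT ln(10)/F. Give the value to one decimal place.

Cathode: Mn³⁺/Mn²⁺; anode: Br₂/Br⁻. E°cell = +0.45 V, n = 2.
log K = nE°cell / 0.0592 = (2)(+0.45) / 0.0592 = 15.2.

15.2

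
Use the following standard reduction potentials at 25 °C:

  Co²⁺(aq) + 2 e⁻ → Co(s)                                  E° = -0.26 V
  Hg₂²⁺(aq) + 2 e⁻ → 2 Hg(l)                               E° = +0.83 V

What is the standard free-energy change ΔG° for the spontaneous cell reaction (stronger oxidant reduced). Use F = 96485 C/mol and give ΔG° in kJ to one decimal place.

-210.3 kJ

Hg₂²⁺/Hg (E° = +0.83 V) is the cathode; Co²⁺/Co (E° = -0.26 V) is the anode, so E°cell = +1.09 V.
Balancing electrons gives n = 2 (lcm of 2 and 2).
ΔG° = −nFE° = −(2)(96485)(+1.09) = -210,337 J = -210.3 kJ.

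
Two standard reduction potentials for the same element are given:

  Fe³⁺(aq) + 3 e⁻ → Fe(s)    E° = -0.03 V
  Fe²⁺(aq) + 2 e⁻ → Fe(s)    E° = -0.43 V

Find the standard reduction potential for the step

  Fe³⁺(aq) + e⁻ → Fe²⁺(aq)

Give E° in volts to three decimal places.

+0.770 V

Sequential free energies add, so n₃E°₃ = n₁E°₁ + n₂E°₂.
With n₃ = 3, and the known step contributing 2×(-0.43) V, the unknown satisfies 1·E° = 3×(-0.03) − 2×(-0.43) = +0.770.
E° = +0.770 / 1 = +0.770 V.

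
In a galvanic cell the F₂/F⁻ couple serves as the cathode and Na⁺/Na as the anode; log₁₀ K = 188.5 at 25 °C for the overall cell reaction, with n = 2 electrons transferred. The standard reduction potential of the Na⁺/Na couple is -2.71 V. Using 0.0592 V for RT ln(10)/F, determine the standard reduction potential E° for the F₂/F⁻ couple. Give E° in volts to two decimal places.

E°cell = (0.0592/n)·log K = (0.0592/2)(188.5) = +5.580 V.
Since F₂/F⁻ is the cathode and Na⁺/Na the anode, E°cell = E°(F₂/F⁻) − E°(Na⁺/Na).
So E°(F₂/F⁻) = E°cell + E°(Na⁺/Na) = +5.580 + (-2.71) = +2.87 V.

+2.87 V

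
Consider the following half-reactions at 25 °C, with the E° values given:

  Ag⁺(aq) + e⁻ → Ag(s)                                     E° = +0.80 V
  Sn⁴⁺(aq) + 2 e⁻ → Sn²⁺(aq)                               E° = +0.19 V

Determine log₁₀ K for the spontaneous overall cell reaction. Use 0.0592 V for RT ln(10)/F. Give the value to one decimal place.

Cathode: Ag⁺/Ag; anode: Sn⁴⁺/Sn²⁺. E°cell = +0.61 V, n = 2.
log K = nE°cell / 0.0592 = (2)(+0.61) / 0.0592 = 20.6.

20.6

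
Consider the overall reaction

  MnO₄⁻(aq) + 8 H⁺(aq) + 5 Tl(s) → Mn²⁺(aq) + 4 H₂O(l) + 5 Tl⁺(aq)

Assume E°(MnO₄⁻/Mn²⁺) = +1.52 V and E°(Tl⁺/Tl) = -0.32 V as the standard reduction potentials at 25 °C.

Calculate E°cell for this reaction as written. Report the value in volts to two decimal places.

+1.84 V

The MnO₄⁻/Mn²⁺ couple has the higher reduction potential, so it is the cathode; Tl⁺/Tl is oxidised at the anode.
E°cell = E°(cathode) − E°(anode) = (+1.52) − (-0.32) = +1.84 V.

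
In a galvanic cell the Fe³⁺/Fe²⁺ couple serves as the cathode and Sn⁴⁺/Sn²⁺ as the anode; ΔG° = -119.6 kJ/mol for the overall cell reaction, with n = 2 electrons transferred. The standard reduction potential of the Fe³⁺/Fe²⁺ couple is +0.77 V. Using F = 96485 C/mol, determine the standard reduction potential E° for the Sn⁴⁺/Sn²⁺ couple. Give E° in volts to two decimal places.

E°cell = −ΔG°/(nF) = −(-119.6×10³)/((2)(96485)) = +0.620 V.
Since Fe³⁺/Fe²⁺ is the cathode and Sn⁴⁺/Sn²⁺ the anode, E°cell = E°(Fe³⁺/Fe²⁺) − E°(Sn⁴⁺/Sn²⁺).
So E°(Sn⁴⁺/Sn²⁺) = E°(Fe³⁺/Fe²⁺) − E°cell = (+0.77) − (+0.620) = +0.15 V.

+0.15 V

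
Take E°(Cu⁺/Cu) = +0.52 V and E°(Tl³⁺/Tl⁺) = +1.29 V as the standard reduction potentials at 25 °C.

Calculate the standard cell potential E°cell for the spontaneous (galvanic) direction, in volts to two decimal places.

The Tl³⁺/Tl⁺ couple has the higher reduction potential, so it is the cathode; Cu⁺/Cu is oxidised at the anode.
E°cell = E°(cathode) − E°(anode) = (+1.29) − (+0.52) = +0.77 V.

+0.77 V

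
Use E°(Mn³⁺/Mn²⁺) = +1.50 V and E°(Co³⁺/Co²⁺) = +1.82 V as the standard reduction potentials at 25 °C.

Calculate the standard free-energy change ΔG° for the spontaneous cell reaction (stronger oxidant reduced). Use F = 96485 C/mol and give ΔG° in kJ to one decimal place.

-30.9 kJ

Co³⁺/Co²⁺ (E° = +1.82 V) is the cathode; Mn³⁺/Mn²⁺ (E° = +1.50 V) is the anode, so E°cell = +0.32 V.
Balancing electrons gives n = 1 (lcm of 1 and 1).
ΔG° = −nFE° = −(1)(96485)(+0.32) = -30,875 J = -30.9 kJ.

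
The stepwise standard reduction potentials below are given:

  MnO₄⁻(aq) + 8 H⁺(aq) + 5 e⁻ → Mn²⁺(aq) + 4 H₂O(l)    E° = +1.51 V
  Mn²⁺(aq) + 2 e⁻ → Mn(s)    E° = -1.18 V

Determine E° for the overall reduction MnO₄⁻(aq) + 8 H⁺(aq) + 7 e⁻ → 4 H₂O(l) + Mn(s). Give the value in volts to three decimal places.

Since ΔG° = −nFE° is additive over sequential reductions, n₃E°₃ = n₁E°₁ + n₂E°₂.
E°₃ = (5×+1.51 + 2×-1.18) / 7 = (+5.190) / 7 = +0.741 V.

+0.741 V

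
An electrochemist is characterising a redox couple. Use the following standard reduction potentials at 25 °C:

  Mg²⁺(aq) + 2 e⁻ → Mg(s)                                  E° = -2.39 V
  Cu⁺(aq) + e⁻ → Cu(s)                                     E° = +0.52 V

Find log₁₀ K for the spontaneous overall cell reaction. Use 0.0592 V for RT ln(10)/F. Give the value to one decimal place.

Cathode: Cu⁺/Cu; anode: Mg²⁺/Mg. E°cell = +2.91 V, n = 2.
log K = nE°cell / 0.0592 = (2)(+2.91) / 0.0592 = 98.3.

98.3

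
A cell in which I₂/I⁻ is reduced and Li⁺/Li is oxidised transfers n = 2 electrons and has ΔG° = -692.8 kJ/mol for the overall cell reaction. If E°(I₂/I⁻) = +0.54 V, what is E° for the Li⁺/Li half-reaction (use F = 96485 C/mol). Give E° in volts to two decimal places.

-3.05 V

E°cell = −ΔG°/(nF) = −(-692.8×10³)/((2)(96485)) = +3.590 V.
Since I₂/I⁻ is the cathode and Li⁺/Li the anode, E°cell = E°(I₂/I⁻) − E°(Li⁺/Li).
So E°(Li⁺/Li) = E°(I₂/I⁻) − E°cell = (+0.54) − (+3.590) = -3.05 V.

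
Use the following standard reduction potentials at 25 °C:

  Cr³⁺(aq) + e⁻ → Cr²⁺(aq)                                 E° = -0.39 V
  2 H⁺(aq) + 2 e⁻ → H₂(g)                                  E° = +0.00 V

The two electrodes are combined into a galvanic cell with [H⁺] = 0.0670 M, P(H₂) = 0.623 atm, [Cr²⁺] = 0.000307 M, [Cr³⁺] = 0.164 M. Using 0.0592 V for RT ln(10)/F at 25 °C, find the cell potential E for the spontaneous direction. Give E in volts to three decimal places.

H⁺/H₂ is the cathode (higher E°), Cr³⁺/Cr²⁺ the anode: E°cell = +0.00 − (-0.39) = +0.39 V, n = 2.
Overall: 2 H⁺(aq) + 2 Cr²⁺(aq) → H₂(g) + 2 Cr³⁺(aq)
Q = P(H₂)·[Cr³⁺]^2 / ([H⁺]^2·[Cr²⁺]^2); log Q = 7.598.
E = E° − (0.0592/n) log Q = +0.39 − (0.0592/2)(7.598) = +0.165 V.

+0.165 V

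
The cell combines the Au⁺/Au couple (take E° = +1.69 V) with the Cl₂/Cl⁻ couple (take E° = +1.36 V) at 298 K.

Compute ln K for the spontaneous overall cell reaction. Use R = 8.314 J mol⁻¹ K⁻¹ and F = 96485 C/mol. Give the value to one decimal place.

25.7

Cathode: Au⁺/Au; anode: Cl₂/Cl⁻. E°cell = (+1.69) − (+1.36) = +0.33 V, with n = 2.
ΔG° = −nFE° = −RT ln K, so ln K = nFE°/(RT) = (2)(96485)(+0.33) / ((8.314)(298)) = 25.703.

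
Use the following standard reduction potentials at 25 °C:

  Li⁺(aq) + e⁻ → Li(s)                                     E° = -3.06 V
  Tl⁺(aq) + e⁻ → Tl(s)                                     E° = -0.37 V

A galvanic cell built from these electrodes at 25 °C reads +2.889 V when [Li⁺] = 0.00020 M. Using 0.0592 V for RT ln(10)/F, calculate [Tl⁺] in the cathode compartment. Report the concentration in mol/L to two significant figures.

0.46 M

Tl⁺/Tl is the cathode, Li⁺/Li the anode: E°cell = +2.69 V, n = 1.
Overall reaction: Tl⁺(aq) + Li(s) → Tl(s) + Li⁺(aq); Q = [Li⁺]^1/[Tl⁺]^1.
From E = E° − (0.0592/n) log Q: log Q = (E° − E)·n/0.0592 = (+2.69 − (+2.889))·1/0.0592 = -3.3615.
So 1·log[Tl⁺] = 1·log(0.0002) − log Q = -3.6990 − (-3.3615) = -0.3375; [Tl⁺] = 10^(-0.3375) ≈ 0.46 M.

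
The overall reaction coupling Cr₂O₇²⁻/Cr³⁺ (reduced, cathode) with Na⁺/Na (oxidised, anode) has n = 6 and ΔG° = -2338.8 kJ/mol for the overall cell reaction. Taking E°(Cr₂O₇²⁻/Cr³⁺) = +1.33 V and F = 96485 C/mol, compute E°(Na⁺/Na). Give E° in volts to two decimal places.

-2.71 V

E°cell = −ΔG°/(nF) = −(-2338.8×10³)/((6)(96485)) = +4.040 V.
Since Cr₂O₇²⁻/Cr³⁺ is the cathode and Na⁺/Na the anode, E°cell = E°(Cr₂O₇²⁻/Cr³⁺) − E°(Na⁺/Na).
So E°(Na⁺/Na) = E°(Cr₂O₇²⁻/Cr³⁺) − E°cell = (+1.33) − (+4.040) = -2.71 V.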